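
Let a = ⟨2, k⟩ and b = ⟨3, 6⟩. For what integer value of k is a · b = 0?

a · b = 2·3 + k·6 = 6 + 6k
Set equal to 0: 6k = -6, so k = -1.

-1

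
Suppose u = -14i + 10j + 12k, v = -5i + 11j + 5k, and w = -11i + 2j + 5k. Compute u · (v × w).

v × w:
i: 11·5 - 5·2 = 55 - 10 = 45
j: 5·(-11) - (-5)·5 = -55 - (-25) = -30
k: (-5)·2 - 11·(-11) = -10 - (-121) = 111
v × w = (45, -30, 111)
u · (v × w) = (-14)·45 + 10·(-30) + 12·111 = -630 - 300 + 1332 = 402

402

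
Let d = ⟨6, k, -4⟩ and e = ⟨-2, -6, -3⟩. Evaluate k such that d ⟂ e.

0

d · e = 6·(-2) + k·(-6) + (-4)·(-3) = 0 - 6k
Set equal to 0: -6k = 0, so k = 0.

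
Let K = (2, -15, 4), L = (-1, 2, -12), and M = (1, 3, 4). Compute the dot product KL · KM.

309

KL = L − K = (-3, 17, -16)
KM = M − K = (-1, 18, 0)
KL · KM = (-3)·(-1) + 17·18 + (-16)·0 = 3 + 306 + 0 = 309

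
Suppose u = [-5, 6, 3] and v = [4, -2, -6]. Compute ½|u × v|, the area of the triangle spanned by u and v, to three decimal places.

i: 6·(-6) - 3·(-2) = -36 - (-6) = -30
j: 3·4 - (-5)·(-6) = 12 - 30 = -18
k: (-5)·(-2) - 6·4 = 10 - 24 = -14
u × v = (-30, -18, -14)
|u × v| = √((-30)² + (-18)² + (-14)²) = √1420 ≈ 37.6829
area = ½ · 37.6829 ≈ 18.841

18.841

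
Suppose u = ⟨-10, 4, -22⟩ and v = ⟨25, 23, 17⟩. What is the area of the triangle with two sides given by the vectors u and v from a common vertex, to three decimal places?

i: 4·17 - (-22)·23 = 68 - (-506) = 574
j: (-22)·25 - (-10)·17 = -550 - (-170) = -380
k: (-10)·23 - 4·25 = -230 - 100 = -330
u × v = (574, -380, -330)
|u × v| = √(574² + (-380)² + (-330)²) = √582776 ≈ 763.3977
area = ½ · 763.3977 ≈ 381.699

381.699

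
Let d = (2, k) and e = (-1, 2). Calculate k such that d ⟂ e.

1

d · e = 2·(-1) + k·2 = -2 + 2k
Set equal to 0: 2k = 2, so k = 1.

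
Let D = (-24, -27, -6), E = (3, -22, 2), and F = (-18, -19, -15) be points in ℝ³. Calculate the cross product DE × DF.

DE = (27, 5, 8)
DF = (6, 8, -9)
i: 5·(-9) - 8·8 = -45 - 64 = -109
j: 8·6 - 27·(-9) = 48 - (-243) = 291
k: 27·8 - 5·6 = 216 - 30 = 186
DE × DF = (-109, 291, 186)

(-109, 291, 186)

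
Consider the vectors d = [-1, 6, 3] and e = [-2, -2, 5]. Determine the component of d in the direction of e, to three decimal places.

0.870

d · e = (-1)·(-2) + 6·(-2) + 3·5 = 2 - 12 + 15 = 5
|e| = √(4 + 4 + 25) = √33 ≈ 5.7446
comp_e d = 5 / √33 ≈ 0.870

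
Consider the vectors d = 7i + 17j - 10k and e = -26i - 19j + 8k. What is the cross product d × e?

(-54, 204, 309)

i: 17·8 - (-10)·(-19) = 136 - 190 = -54
j: (-10)·(-26) - 7·8 = 260 - 56 = 204
k: 7·(-19) - 17·(-26) = -133 - (-442) = 309
d × e = (-54, 204, 309)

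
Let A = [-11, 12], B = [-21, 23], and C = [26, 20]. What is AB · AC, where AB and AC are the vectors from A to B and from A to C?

AB = B − A = (-10, 11)
AC = C − A = (37, 8)
AB · AC = (-10)·37 + 11·8 = -370 + 88 = -282

-282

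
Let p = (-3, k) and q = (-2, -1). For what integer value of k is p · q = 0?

p · q = (-3)·(-2) + k·(-1) = 6 - 1k
Set equal to 0: -1k = -6, so k = 6.

6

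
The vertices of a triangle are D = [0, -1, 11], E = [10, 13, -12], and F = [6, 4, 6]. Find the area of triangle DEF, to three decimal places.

52.261

DE = (10, 14, -23),  DF = (6, 5, -5)
i: 14·(-5) - (-23)·5 = -70 - (-115) = 45
j: (-23)·6 - 10·(-5) = -138 - (-50) = -88
k: 10·5 - 14·6 = 50 - 84 = -34
DE × DF = (45, -88, -34)
|DE × DF| = √10925 ≈ 104.5227
area = ½ · 104.5227 ≈ 52.261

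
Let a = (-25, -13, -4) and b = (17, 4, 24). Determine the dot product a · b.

-573

a · b = (-25)·17 + (-13)·4 + (-4)·24 = -425 - 52 - 96 = -573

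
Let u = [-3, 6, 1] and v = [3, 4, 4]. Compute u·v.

19

u · v = (-3)·3 + 6·4 + 1·4 = -9 + 24 + 4 = 19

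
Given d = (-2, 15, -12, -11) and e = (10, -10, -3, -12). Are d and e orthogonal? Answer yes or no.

no

d · e = (-2)·10 + 15·(-10) + (-12)·(-3) + (-11)·(-12) = -20 - 150 + 36 + 132 = -2
Nonzero, so the vectors are not orthogonal.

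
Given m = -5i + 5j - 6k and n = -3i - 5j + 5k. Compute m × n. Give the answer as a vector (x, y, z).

i: 5·5 - (-6)·(-5) = 25 - 30 = -5
j: (-6)·(-3) - (-5)·5 = 18 - (-25) = 43
k: (-5)·(-5) - 5·(-3) = 25 - (-15) = 40
m × n = (-5, 43, 40)

(-5, 43, 40)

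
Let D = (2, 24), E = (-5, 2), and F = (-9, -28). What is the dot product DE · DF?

DE = E − D = (-7, -22)
DF = F − D = (-11, -52)
DE · DF = (-7)·(-11) + (-22)·(-52) = 77 + 1144 = 1221

1221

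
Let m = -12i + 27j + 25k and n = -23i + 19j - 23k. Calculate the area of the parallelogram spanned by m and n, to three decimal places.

i: 27·(-23) - 25·19 = -621 - 475 = -1096
j: 25·(-23) - (-12)·(-23) = -575 - 276 = -851
k: (-12)·19 - 27·(-23) = -228 - (-621) = 393
m × n = (-1096, -851, 393)
|m × n| = √((-1096)² + (-851)² + 393²) = √2079866 ≈ 1442.1741

1442.174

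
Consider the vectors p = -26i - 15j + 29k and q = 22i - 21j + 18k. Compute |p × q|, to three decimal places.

i: (-15)·18 - 29·(-21) = -270 - (-609) = 339
j: 29·22 - (-26)·18 = 638 - (-468) = 1106
k: (-26)·(-21) - (-15)·22 = 546 - (-330) = 876
p × q = (339, 1106, 876)
|p × q| = √(339² + 1106² + 876²) = √2105533 ≈ 1451.0455

1451.045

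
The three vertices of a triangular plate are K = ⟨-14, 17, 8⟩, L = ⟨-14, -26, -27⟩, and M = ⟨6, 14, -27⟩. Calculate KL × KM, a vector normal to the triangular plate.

KL = (0, -43, -35)
KM = (20, -3, -35)
i: (-43)·(-35) - (-35)·(-3) = 1505 - 105 = 1400
j: (-35)·20 - 0·(-35) = -700 - 0 = -700
k: 0·(-3) - (-43)·20 = 0 - (-860) = 860
KL × KM = (1400, -700, 860)

(1400, -700, 860)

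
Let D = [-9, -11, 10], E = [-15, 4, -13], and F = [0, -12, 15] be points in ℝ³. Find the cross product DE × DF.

DE = (-6, 15, -23)
DF = (9, -1, 5)
i: 15·5 - (-23)·(-1) = 75 - 23 = 52
j: (-23)·9 - (-6)·5 = -207 - (-30) = -177
k: (-6)·(-1) - 15·9 = 6 - 135 = -129
DE × DF = (52, -177, -129)

(52, -177, -129)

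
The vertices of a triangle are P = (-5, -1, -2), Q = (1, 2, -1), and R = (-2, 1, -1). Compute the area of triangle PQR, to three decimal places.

2.179

PQ = (6, 3, 1),  PR = (3, 2, 1)
i: 3·1 - 1·2 = 3 - 2 = 1
j: 1·3 - 6·1 = 3 - 6 = -3
k: 6·2 - 3·3 = 12 - 9 = 3
PQ × PR = (1, -3, 3)
|PQ × PR| = √19 ≈ 4.3589
area = ½ · 4.3589 ≈ 2.179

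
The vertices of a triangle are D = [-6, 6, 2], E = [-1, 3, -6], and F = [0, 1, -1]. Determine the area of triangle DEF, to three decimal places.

22.907

DE = (5, -3, -8),  DF = (6, -5, -3)
i: (-3)·(-3) - (-8)·(-5) = 9 - 40 = -31
j: (-8)·6 - 5·(-3) = -48 - (-15) = -33
k: 5·(-5) - (-3)·6 = -25 - (-18) = -7
DE × DF = (-31, -33, -7)
|DE × DF| = √2099 ≈ 45.8148
area = ½ · 45.8148 ≈ 22.907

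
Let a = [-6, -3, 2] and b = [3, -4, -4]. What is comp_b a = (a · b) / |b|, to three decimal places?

-2.186

a · b = (-6)·3 + (-3)·(-4) + 2·(-4) = -18 + 12 - 8 = -14
|b| = √(9 + 16 + 16) = √41 ≈ 6.4031
comp_b a = -14 / √41 ≈ -2.186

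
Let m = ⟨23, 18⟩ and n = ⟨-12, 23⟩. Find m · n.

m · n = 23·(-12) + 18·23 = -276 + 414 = 138

138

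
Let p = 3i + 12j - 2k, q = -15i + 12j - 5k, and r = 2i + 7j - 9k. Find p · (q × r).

-1701

q × r:
i: 12·(-9) - (-5)·7 = -108 - (-35) = -73
j: (-5)·2 - (-15)·(-9) = -10 - 135 = -145
k: (-15)·7 - 12·2 = -105 - 24 = -129
q × r = (-73, -145, -129)
p · (q × r) = 3·(-73) + 12·(-145) + (-2)·(-129) = -219 - 1740 + 258 = -1701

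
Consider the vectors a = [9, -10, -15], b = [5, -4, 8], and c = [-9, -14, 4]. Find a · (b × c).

b × c:
i: (-4)·4 - 8·(-14) = -16 - (-112) = 96
j: 8·(-9) - 5·4 = -72 - 20 = -92
k: 5·(-14) - (-4)·(-9) = -70 - 36 = -106
b × c = (96, -92, -106)
a · (b × c) = 9·96 + (-10)·(-92) + (-15)·(-106) = 864 + 920 + 1590 = 3374

3374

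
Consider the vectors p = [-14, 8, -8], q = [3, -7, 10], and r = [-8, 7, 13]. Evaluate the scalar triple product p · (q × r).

q × r:
i: (-7)·13 - 10·7 = -91 - 70 = -161
j: 10·(-8) - 3·13 = -80 - 39 = -119
k: 3·7 - (-7)·(-8) = 21 - 56 = -35
q × r = (-161, -119, -35)
p · (q × r) = (-14)·(-161) + 8·(-119) + (-8)·(-35) = 2254 - 952 + 280 = 1582

1582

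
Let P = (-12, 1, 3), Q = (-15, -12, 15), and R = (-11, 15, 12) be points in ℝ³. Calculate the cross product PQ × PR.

PQ = (-3, -13, 12)
PR = (1, 14, 9)
i: (-13)·9 - 12·14 = -117 - 168 = -285
j: 12·1 - (-3)·9 = 12 - (-27) = 39
k: (-3)·14 - (-13)·1 = -42 - (-13) = -29
PQ × PR = (-285, 39, -29)

(-285, 39, -29)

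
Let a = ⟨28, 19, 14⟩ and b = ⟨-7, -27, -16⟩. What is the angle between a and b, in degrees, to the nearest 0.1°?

142.4

a · b = 28·(-7) + 19·(-27) + 14·(-16) = -196 - 513 - 224 = -933
|a|² = 784 + 361 + 196 = 1341,  |a| = √1341 ≈ 36.619667
|b|² = 49 + 729 + 256 = 1034,  |b| = √1034 ≈ 32.155870
cos θ = -933 / (36.619667 · 32.155870) ≈ -0.79233
θ = arccos(-0.79233) ≈ 142.4°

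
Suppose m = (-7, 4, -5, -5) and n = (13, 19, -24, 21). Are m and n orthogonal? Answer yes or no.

yes

m · n = (-7)·13 + 4·19 + (-5)·(-24) + (-5)·21 = -91 + 76 + 120 - 105 = 0
Zero, so the vectors are orthogonal.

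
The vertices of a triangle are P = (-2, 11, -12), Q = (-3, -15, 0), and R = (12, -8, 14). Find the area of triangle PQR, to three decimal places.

PQ = (-1, -26, 12),  PR = (14, -19, 26)
i: (-26)·26 - 12·(-19) = -676 - (-228) = -448
j: 12·14 - (-1)·26 = 168 - (-26) = 194
k: (-1)·(-19) - (-26)·14 = 19 - (-364) = 383
PQ × PR = (-448, 194, 383)
|PQ × PR| = √385029 ≈ 620.5071
area = ½ · 620.5071 ≈ 310.254

310.254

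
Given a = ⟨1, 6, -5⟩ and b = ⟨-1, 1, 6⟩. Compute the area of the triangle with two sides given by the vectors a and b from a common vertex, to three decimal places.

i: 6·6 - (-5)·1 = 36 - (-5) = 41
j: (-5)·(-1) - 1·6 = 5 - 6 = -1
k: 1·1 - 6·(-1) = 1 - (-6) = 7
a × b = (41, -1, 7)
|a × b| = √(41² + (-1)² + 7²) = √1731 ≈ 41.6053
area = ½ · 41.6053 ≈ 20.803

20.803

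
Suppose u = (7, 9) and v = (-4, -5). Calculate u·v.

-73

u · v = 7·(-4) + 9·(-5) = -28 - 45 = -73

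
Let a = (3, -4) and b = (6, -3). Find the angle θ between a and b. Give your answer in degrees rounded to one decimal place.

26.6

a · b = 3·6 + (-4)·(-3) = 18 + 12 = 30
|a|² = 9 + 16 = 25,  |a| = √25 ≈ 5.000000
|b|² = 36 + 9 = 45,  |b| = √45 ≈ 6.708204
cos θ = 30 / (5.000000 · 6.708204) ≈ 0.89443
θ = arccos(0.89443) ≈ 26.6°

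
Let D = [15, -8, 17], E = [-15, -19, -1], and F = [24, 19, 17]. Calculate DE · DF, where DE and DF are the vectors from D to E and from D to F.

-567

DE = E − D = (-30, -11, -18)
DF = F − D = (9, 27, 0)
DE · DF = (-30)·9 + (-11)·27 + (-18)·0 = -270 - 297 + 0 = -567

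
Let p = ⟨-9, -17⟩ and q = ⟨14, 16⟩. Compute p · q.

-398

p · q = (-9)·14 + (-17)·16 = -126 - 272 = -398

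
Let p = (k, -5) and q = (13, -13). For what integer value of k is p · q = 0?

-5

p · q = k·13 + (-5)·(-13) = 65 + 13k
Set equal to 0: 13k = -65, so k = -5.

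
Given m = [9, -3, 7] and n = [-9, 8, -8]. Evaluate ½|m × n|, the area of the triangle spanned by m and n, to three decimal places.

i: (-3)·(-8) - 7·8 = 24 - 56 = -32
j: 7·(-9) - 9·(-8) = -63 - (-72) = 9
k: 9·8 - (-3)·(-9) = 72 - 27 = 45
m × n = (-32, 9, 45)
|m × n| = √((-32)² + 9² + 45²) = √3130 ≈ 55.9464
area = ½ · 55.9464 ≈ 27.973

27.973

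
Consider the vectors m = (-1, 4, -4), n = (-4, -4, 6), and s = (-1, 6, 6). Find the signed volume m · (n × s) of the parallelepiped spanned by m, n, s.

n × s:
i: (-4)·6 - 6·6 = -24 - 36 = -60
j: 6·(-1) - (-4)·6 = -6 - (-24) = 18
k: (-4)·6 - (-4)·(-1) = -24 - 4 = -28
n × s = (-60, 18, -28)
m · (n × s) = (-1)·(-60) + 4·18 + (-4)·(-28) = 60 + 72 + 112 = 244

244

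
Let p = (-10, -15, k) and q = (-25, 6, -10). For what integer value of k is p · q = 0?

16

p · q = (-10)·(-25) + (-15)·6 + k·(-10) = 160 - 10k
Set equal to 0: -10k = -160, so k = 16.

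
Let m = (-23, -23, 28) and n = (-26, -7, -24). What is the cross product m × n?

(748, -1280, -437)

i: (-23)·(-24) - 28·(-7) = 552 - (-196) = 748
j: 28·(-26) - (-23)·(-24) = -728 - 552 = -1280
k: (-23)·(-7) - (-23)·(-26) = 161 - 598 = -437
m × n = (748, -1280, -437)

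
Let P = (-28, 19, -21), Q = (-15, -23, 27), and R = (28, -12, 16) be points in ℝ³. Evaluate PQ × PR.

(-66, 2207, 1949)

PQ = (13, -42, 48)
PR = (56, -31, 37)
i: (-42)·37 - 48·(-31) = -1554 - (-1488) = -66
j: 48·56 - 13·37 = 2688 - 481 = 2207
k: 13·(-31) - (-42)·56 = -403 - (-2352) = 1949
PQ × PR = (-66, 2207, 1949)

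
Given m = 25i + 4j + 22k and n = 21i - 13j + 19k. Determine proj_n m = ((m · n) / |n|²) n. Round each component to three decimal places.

(19.270, -11.929, 17.435)

m · n = 25·21 + 4·(-13) + 22·19 = 525 - 52 + 418 = 891
|n|² = 441 + 169 + 361 = 971
proj_n m = (891/971) · (21, -13, 19) ≈ (19.270, -11.929, 17.435)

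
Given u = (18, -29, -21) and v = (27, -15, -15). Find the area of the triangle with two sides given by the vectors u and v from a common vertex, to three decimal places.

302.398

i: (-29)·(-15) - (-21)·(-15) = 435 - 315 = 120
j: (-21)·27 - 18·(-15) = -567 - (-270) = -297
k: 18·(-15) - (-29)·27 = -270 - (-783) = 513
u × v = (120, -297, 513)
|u × v| = √(120² + (-297)² + 513²) = √365778 ≈ 604.7958
area = ½ · 604.7958 ≈ 302.398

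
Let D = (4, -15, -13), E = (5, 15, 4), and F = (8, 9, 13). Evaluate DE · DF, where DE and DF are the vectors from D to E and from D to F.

DE = E − D = (1, 30, 17)
DF = F − D = (4, 24, 26)
DE · DF = 1·4 + 30·24 + 17·26 = 4 + 720 + 442 = 1166

1166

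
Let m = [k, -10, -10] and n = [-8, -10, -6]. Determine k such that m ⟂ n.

20

m · n = k·(-8) + (-10)·(-10) + (-10)·(-6) = 160 - 8k
Set equal to 0: -8k = -160, so k = 20.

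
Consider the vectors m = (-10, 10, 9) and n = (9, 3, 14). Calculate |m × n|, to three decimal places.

i: 10·14 - 9·3 = 140 - 27 = 113
j: 9·9 - (-10)·14 = 81 - (-140) = 221
k: (-10)·3 - 10·9 = -30 - 90 = -120
m × n = (113, 221, -120)
|m × n| = √(113² + 221² + (-120)²) = √76010 ≈ 275.6991

275.699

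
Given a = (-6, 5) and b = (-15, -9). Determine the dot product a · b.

45

a · b = (-6)·(-15) + 5·(-9) = 90 - 45 = 45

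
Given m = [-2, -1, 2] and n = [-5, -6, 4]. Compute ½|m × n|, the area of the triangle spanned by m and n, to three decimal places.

5.408

i: (-1)·4 - 2·(-6) = -4 - (-12) = 8
j: 2·(-5) - (-2)·4 = -10 - (-8) = -2
k: (-2)·(-6) - (-1)·(-5) = 12 - 5 = 7
m × n = (8, -2, 7)
|m × n| = √(8² + (-2)² + 7²) = √117 ≈ 10.8167
area = ½ · 10.8167 ≈ 5.408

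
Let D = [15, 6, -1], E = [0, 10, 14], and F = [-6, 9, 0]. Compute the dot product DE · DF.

DE = E − D = (-15, 4, 15)
DF = F − D = (-21, 3, 1)
DE · DF = (-15)·(-21) + 4·3 + 15·1 = 315 + 12 + 15 = 342

342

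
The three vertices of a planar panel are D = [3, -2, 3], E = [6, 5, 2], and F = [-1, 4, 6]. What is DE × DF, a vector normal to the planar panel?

DE = (3, 7, -1)
DF = (-4, 6, 3)
i: 7·3 - (-1)·6 = 21 - (-6) = 27
j: (-1)·(-4) - 3·3 = 4 - 9 = -5
k: 3·6 - 7·(-4) = 18 - (-28) = 46
DE × DF = (27, -5, 46)

(27, -5, 46)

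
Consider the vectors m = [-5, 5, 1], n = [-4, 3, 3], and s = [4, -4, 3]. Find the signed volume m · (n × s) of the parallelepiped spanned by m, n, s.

n × s:
i: 3·3 - 3·(-4) = 9 - (-12) = 21
j: 3·4 - (-4)·3 = 12 - (-12) = 24
k: (-4)·(-4) - 3·4 = 16 - 12 = 4
n × s = (21, 24, 4)
m · (n × s) = (-5)·21 + 5·24 + 1·4 = -105 + 120 + 4 = 19

19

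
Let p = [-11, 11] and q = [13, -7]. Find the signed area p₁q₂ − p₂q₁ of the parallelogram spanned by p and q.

-66

(-11)·(-7) - 11·13 = 77 - 143 = -66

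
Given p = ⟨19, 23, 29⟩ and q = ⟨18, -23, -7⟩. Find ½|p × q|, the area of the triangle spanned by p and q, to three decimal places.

593.562

i: 23·(-7) - 29·(-23) = -161 - (-667) = 506
j: 29·18 - 19·(-7) = 522 - (-133) = 655
k: 19·(-23) - 23·18 = -437 - 414 = -851
p × q = (506, 655, -851)
|p × q| = √(506² + 655² + (-851)²) = √1409262 ≈ 1187.1234
area = ½ · 1187.1234 ≈ 593.562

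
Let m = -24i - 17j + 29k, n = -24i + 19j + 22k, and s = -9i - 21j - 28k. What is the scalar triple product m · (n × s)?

36045

n × s:
i: 19·(-28) - 22·(-21) = -532 - (-462) = -70
j: 22·(-9) - (-24)·(-28) = -198 - 672 = -870
k: (-24)·(-21) - 19·(-9) = 504 - (-171) = 675
n × s = (-70, -870, 675)
m · (n × s) = (-24)·(-70) + (-17)·(-870) + 29·675 = 1680 + 14790 + 19575 = 36045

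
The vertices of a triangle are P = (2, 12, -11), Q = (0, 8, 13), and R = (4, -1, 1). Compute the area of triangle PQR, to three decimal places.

PQ = (-2, -4, 24),  PR = (2, -13, 12)
i: (-4)·12 - 24·(-13) = -48 - (-312) = 264
j: 24·2 - (-2)·12 = 48 - (-24) = 72
k: (-2)·(-13) - (-4)·2 = 26 - (-8) = 34
PQ × PR = (264, 72, 34)
|PQ × PR| = √76036 ≈ 275.7463
area = ½ · 275.7463 ≈ 137.873

137.873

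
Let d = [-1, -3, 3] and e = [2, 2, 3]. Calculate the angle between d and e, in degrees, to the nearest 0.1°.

d · e = (-1)·2 + (-3)·2 + 3·3 = -2 - 6 + 9 = 1
|d|² = 1 + 9 + 9 = 19,  |d| = √19 ≈ 4.358899
|e|² = 4 + 4 + 9 = 17,  |e| = √17 ≈ 4.123106
cos θ = 1 / (4.358899 · 4.123106) ≈ 0.05564
θ = arccos(0.05564) ≈ 86.8°

86.8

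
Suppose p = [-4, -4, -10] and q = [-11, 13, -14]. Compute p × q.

(186, 54, -96)

i: (-4)·(-14) - (-10)·13 = 56 - (-130) = 186
j: (-10)·(-11) - (-4)·(-14) = 110 - 56 = 54
k: (-4)·13 - (-4)·(-11) = -52 - 44 = -96
p × q = (186, 54, -96)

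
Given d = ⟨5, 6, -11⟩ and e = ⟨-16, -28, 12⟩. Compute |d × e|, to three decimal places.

266.623

i: 6·12 - (-11)·(-28) = 72 - 308 = -236
j: (-11)·(-16) - 5·12 = 176 - 60 = 116
k: 5·(-28) - 6·(-16) = -140 - (-96) = -44
d × e = (-236, 116, -44)
|d × e| = √((-236)² + 116² + (-44)²) = √71088 ≈ 266.6233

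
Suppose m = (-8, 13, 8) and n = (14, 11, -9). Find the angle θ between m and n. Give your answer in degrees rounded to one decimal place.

m · n = (-8)·14 + 13·11 + 8·(-9) = -112 + 143 - 72 = -41
|m|² = 64 + 169 + 64 = 297,  |m| = √297 ≈ 17.233688
|n|² = 196 + 121 + 81 = 398,  |n| = √398 ≈ 19.949937
cos θ = -41 / (17.233688 · 19.949937) ≈ -0.11925
θ = arccos(-0.11925) ≈ 96.8°

96.8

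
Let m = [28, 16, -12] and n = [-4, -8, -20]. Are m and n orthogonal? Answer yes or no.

yes

m · n = 28·(-4) + 16·(-8) + (-12)·(-20) = -112 - 128 + 240 = 0
Zero, so the vectors are orthogonal.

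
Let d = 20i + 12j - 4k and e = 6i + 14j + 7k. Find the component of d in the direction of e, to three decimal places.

15.510

d · e = 20·6 + 12·14 + (-4)·7 = 120 + 168 - 28 = 260
|e| = √(36 + 196 + 49) = √281 ≈ 16.7631
comp_e d = 260 / √281 ≈ 15.510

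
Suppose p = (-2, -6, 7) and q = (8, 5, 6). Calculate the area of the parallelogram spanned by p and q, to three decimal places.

105.399

i: (-6)·6 - 7·5 = -36 - 35 = -71
j: 7·8 - (-2)·6 = 56 - (-12) = 68
k: (-2)·5 - (-6)·8 = -10 - (-48) = 38
p × q = (-71, 68, 38)
|p × q| = √((-71)² + 68² + 38²) = √11109 ≈ 105.3992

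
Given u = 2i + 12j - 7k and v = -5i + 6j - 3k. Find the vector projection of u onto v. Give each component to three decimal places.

(-5.929, 7.114, -3.557)

u · v = 2·(-5) + 12·6 + (-7)·(-3) = -10 + 72 + 21 = 83
|v|² = 25 + 36 + 9 = 70
proj_v u = (83/70) · (-5, 6, -3) ≈ (-5.929, 7.114, -3.557)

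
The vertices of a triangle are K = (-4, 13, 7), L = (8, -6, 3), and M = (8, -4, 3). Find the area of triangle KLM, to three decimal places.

KL = (12, -19, -4),  KM = (12, -17, -4)
i: (-19)·(-4) - (-4)·(-17) = 76 - 68 = 8
j: (-4)·12 - 12·(-4) = -48 - (-48) = 0
k: 12·(-17) - (-19)·12 = -204 - (-228) = 24
KL × KM = (8, 0, 24)
|KL × KM| = √640 ≈ 25.2982
area = ½ · 25.2982 ≈ 12.649

12.649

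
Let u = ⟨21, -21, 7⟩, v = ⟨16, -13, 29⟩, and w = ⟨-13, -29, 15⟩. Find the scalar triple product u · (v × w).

v × w:
i: (-13)·15 - 29·(-29) = -195 - (-841) = 646
j: 29·(-13) - 16·15 = -377 - 240 = -617
k: 16·(-29) - (-13)·(-13) = -464 - 169 = -633
v × w = (646, -617, -633)
u · (v × w) = 21·646 + (-21)·(-617) + 7·(-633) = 13566 + 12957 - 4431 = 22092

22092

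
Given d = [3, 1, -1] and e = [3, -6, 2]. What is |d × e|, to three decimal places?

i: 1·2 - (-1)·(-6) = 2 - 6 = -4
j: (-1)·3 - 3·2 = -3 - 6 = -9
k: 3·(-6) - 1·3 = -18 - 3 = -21
d × e = (-4, -9, -21)
|d × e| = √((-4)² + (-9)² + (-21)²) = √538 ≈ 23.1948

23.195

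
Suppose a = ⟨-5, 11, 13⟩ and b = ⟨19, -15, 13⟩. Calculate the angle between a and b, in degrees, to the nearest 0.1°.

a · b = (-5)·19 + 11·(-15) + 13·13 = -95 - 165 + 169 = -91
|a|² = 25 + 121 + 169 = 315,  |a| = √315 ≈ 17.748239
|b|² = 361 + 225 + 169 = 755,  |b| = √755 ≈ 27.477263
cos θ = -91 / (17.748239 · 27.477263) ≈ -0.18660
θ = arccos(-0.18660) ≈ 100.8°

100.8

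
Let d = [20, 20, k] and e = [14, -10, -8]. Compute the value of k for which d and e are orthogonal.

d · e = 20·14 + 20·(-10) + k·(-8) = 80 - 8k
Set equal to 0: -8k = -80, so k = 10.

10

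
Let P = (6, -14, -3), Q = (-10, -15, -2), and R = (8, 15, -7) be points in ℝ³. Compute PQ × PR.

(-25, -62, -462)

PQ = (-16, -1, 1)
PR = (2, 29, -4)
i: (-1)·(-4) - 1·29 = 4 - 29 = -25
j: 1·2 - (-16)·(-4) = 2 - 64 = -62
k: (-16)·29 - (-1)·2 = -464 - (-2) = -462
PQ × PR = (-25, -62, -462)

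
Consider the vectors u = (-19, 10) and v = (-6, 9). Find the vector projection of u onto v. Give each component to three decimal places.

u · v = (-19)·(-6) + 10·9 = 114 + 90 = 204
|v|² = 36 + 81 = 117
proj_v u = (204/117) · (-6, 9) ≈ (-10.462, 15.692)

(-10.462, 15.692)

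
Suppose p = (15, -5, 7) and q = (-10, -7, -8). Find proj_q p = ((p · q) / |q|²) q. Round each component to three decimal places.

p · q = 15·(-10) + (-5)·(-7) + 7·(-8) = -150 + 35 - 56 = -171
|q|² = 100 + 49 + 64 = 213
proj_q p = (-171/213) · (-10, -7, -8) ≈ (8.028, 5.620, 6.423)

(8.028, 5.620, 6.423)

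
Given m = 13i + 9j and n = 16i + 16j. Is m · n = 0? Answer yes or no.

m · n = 13·16 + 9·16 = 208 + 144 = 352
Nonzero, so the vectors are not orthogonal.

no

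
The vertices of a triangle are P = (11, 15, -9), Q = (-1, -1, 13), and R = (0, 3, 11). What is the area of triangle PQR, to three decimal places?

PQ = (-12, -16, 22),  PR = (-11, -12, 20)
i: (-16)·20 - 22·(-12) = -320 - (-264) = -56
j: 22·(-11) - (-12)·20 = -242 - (-240) = -2
k: (-12)·(-12) - (-16)·(-11) = 144 - 176 = -32
PQ × PR = (-56, -2, -32)
|PQ × PR| = √4164 ≈ 64.5291
area = ½ · 64.5291 ≈ 32.265

32.265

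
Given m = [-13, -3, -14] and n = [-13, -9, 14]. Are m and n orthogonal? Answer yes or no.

m · n = (-13)·(-13) + (-3)·(-9) + (-14)·14 = 169 + 27 - 196 = 0
Zero, so the vectors are orthogonal.

yes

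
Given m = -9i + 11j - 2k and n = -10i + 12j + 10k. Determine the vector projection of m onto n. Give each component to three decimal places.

m · n = (-9)·(-10) + 11·12 + (-2)·10 = 90 + 132 - 20 = 202
|n|² = 100 + 144 + 100 = 344
proj_n m = (202/344) · (-10, 12, 10) ≈ (-5.872, 7.047, 5.872)

(-5.872, 7.047, 5.872)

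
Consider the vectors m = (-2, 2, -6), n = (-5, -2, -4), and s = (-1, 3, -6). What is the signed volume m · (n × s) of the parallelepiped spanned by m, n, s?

2

n × s:
i: (-2)·(-6) - (-4)·3 = 12 - (-12) = 24
j: (-4)·(-1) - (-5)·(-6) = 4 - 30 = -26
k: (-5)·3 - (-2)·(-1) = -15 - 2 = -17
n × s = (24, -26, -17)
m · (n × s) = (-2)·24 + 2·(-26) + (-6)·(-17) = -48 - 52 + 102 = 2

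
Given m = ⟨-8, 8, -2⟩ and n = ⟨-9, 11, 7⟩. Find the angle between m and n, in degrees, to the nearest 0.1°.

36.7

m · n = (-8)·(-9) + 8·11 + (-2)·7 = 72 + 88 - 14 = 146
|m|² = 64 + 64 + 4 = 132,  |m| = √132 ≈ 11.489125
|n|² = 81 + 121 + 49 = 251,  |n| = √251 ≈ 15.842980
cos θ = 146 / (11.489125 · 15.842980) ≈ 0.80210
θ = arccos(0.80210) ≈ 36.7°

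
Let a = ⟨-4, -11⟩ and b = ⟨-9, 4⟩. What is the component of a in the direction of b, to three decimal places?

-0.812

a · b = (-4)·(-9) + (-11)·4 = 36 - 44 = -8
|b| = √(81 + 16) = √97 ≈ 9.8489
comp_b a = -8 / √97 ≈ -0.812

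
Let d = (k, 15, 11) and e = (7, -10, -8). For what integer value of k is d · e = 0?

34

d · e = k·7 + 15·(-10) + 11·(-8) = -238 + 7k
Set equal to 0: 7k = 238, so k = 34.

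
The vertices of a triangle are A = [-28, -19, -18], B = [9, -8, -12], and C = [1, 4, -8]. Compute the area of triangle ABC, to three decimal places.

AB = (37, 11, 6),  AC = (29, 23, 10)
i: 11·10 - 6·23 = 110 - 138 = -28
j: 6·29 - 37·10 = 174 - 370 = -196
k: 37·23 - 11·29 = 851 - 319 = 532
AB × AC = (-28, -196, 532)
|AB × AC| = √322224 ≈ 567.6478
area = ½ · 567.6478 ≈ 283.824

283.824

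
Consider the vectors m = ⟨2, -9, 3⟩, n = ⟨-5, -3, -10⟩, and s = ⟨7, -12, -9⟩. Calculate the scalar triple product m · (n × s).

n × s:
i: (-3)·(-9) - (-10)·(-12) = 27 - 120 = -93
j: (-10)·7 - (-5)·(-9) = -70 - 45 = -115
k: (-5)·(-12) - (-3)·7 = 60 - (-21) = 81
n × s = (-93, -115, 81)
m · (n × s) = 2·(-93) + (-9)·(-115) + 3·81 = -186 + 1035 + 243 = 1092

1092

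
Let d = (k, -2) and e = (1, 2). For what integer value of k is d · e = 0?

4

d · e = k·1 + (-2)·2 = -4 + 1k
Set equal to 0: 1k = 4, so k = 4.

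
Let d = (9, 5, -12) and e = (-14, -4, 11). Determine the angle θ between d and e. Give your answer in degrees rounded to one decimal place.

164.5

d · e = 9·(-14) + 5·(-4) + (-12)·11 = -126 - 20 - 132 = -278
|d|² = 81 + 25 + 144 = 250,  |d| = √250 ≈ 15.811388
|e|² = 196 + 16 + 121 = 333,  |e| = √333 ≈ 18.248288
cos θ = -278 / (15.811388 · 18.248288) ≈ -0.96350
θ = arccos(-0.96350) ≈ 164.5°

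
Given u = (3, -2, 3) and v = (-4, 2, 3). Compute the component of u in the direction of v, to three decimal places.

u · v = 3·(-4) + (-2)·2 + 3·3 = -12 - 4 + 9 = -7
|v| = √(16 + 4 + 9) = √29 ≈ 5.3852
comp_v u = -7 / √29 ≈ -1.300

-1.300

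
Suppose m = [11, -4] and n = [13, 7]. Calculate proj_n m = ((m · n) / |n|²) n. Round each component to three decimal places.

m · n = 11·13 + (-4)·7 = 143 - 28 = 115
|n|² = 169 + 49 = 218
proj_n m = (115/218) · (13, 7) ≈ (6.858, 3.693)

(6.858, 3.693)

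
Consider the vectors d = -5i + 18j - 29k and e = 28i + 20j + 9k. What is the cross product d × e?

i: 18·9 - (-29)·20 = 162 - (-580) = 742
j: (-29)·28 - (-5)·9 = -812 - (-45) = -767
k: (-5)·20 - 18·28 = -100 - 504 = -604
d × e = (742, -767, -604)

(742, -767, -604)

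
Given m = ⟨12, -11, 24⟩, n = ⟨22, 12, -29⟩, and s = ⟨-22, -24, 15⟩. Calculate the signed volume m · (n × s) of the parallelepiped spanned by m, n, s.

-15916

n × s:
i: 12·15 - (-29)·(-24) = 180 - 696 = -516
j: (-29)·(-22) - 22·15 = 638 - 330 = 308
k: 22·(-24) - 12·(-22) = -528 - (-264) = -264
n × s = (-516, 308, -264)
m · (n × s) = 12·(-516) + (-11)·308 + 24·(-264) = -6192 - 3388 - 6336 = -15916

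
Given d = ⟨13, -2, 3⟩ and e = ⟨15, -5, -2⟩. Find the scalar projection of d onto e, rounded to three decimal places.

d · e = 13·15 + (-2)·(-5) + 3·(-2) = 195 + 10 - 6 = 199
|e| = √(225 + 25 + 4) = √254 ≈ 15.9374
comp_e d = 199 / √254 ≈ 12.486

12.486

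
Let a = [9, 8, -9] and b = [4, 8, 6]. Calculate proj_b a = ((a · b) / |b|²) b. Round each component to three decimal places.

a · b = 9·4 + 8·8 + (-9)·6 = 36 + 64 - 54 = 46
|b|² = 16 + 64 + 36 = 116
proj_b a = (46/116) · (4, 8, 6) ≈ (1.586, 3.172, 2.379)

(1.586, 3.172, 2.379)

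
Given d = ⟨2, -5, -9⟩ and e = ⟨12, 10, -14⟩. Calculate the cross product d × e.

i: (-5)·(-14) - (-9)·10 = 70 - (-90) = 160
j: (-9)·12 - 2·(-14) = -108 - (-28) = -80
k: 2·10 - (-5)·12 = 20 - (-60) = 80
d × e = (160, -80, 80)

(160, -80, 80)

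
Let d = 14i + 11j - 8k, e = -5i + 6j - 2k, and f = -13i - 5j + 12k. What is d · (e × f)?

990

e × f:
i: 6·12 - (-2)·(-5) = 72 - 10 = 62
j: (-2)·(-13) - (-5)·12 = 26 - (-60) = 86
k: (-5)·(-5) - 6·(-13) = 25 - (-78) = 103
e × f = (62, 86, 103)
d · (e × f) = 14·62 + 11·86 + (-8)·103 = 868 + 946 - 824 = 990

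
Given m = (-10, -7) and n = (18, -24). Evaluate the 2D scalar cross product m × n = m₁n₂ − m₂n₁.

(-10)·(-24) - (-7)·18 = 240 - (-126) = 366

366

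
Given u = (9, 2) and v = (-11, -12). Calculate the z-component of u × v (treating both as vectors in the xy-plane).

9·(-12) - 2·(-11) = -108 - (-22) = -86

-86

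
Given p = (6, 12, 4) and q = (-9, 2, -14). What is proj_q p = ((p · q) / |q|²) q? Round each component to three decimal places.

(2.754, -0.612, 4.285)

p · q = 6·(-9) + 12·2 + 4·(-14) = -54 + 24 - 56 = -86
|q|² = 81 + 4 + 196 = 281
proj_q p = (-86/281) · (-9, 2, -14) ≈ (2.754, -0.612, 4.285)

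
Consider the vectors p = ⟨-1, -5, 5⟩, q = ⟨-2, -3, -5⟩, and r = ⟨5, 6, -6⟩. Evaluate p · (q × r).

q × r:
i: (-3)·(-6) - (-5)·6 = 18 - (-30) = 48
j: (-5)·5 - (-2)·(-6) = -25 - 12 = -37
k: (-2)·6 - (-3)·5 = -12 - (-15) = 3
q × r = (48, -37, 3)
p · (q × r) = (-1)·48 + (-5)·(-37) + 5·3 = -48 + 185 + 15 = 152

152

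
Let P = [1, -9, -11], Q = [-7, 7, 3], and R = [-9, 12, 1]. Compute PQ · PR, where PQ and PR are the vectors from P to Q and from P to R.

584

PQ = Q − P = (-8, 16, 14)
PR = R − P = (-10, 21, 12)
PQ · PR = (-8)·(-10) + 16·21 + 14·12 = 80 + 336 + 168 = 584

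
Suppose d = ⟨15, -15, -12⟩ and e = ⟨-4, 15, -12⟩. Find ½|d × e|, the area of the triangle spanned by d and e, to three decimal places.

228.478

i: (-15)·(-12) - (-12)·15 = 180 - (-180) = 360
j: (-12)·(-4) - 15·(-12) = 48 - (-180) = 228
k: 15·15 - (-15)·(-4) = 225 - 60 = 165
d × e = (360, 228, 165)
|d × e| = √(360² + 228² + 165²) = √208809 ≈ 456.9562
area = ½ · 456.9562 ≈ 228.478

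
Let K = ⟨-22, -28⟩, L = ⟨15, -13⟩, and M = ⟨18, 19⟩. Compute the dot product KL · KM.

KL = L − K = (37, 15)
KM = M − K = (40, 47)
KL · KM = 37·40 + 15·47 = 1480 + 705 = 2185

2185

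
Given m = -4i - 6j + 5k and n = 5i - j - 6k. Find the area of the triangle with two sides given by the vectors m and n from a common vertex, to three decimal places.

26.636

i: (-6)·(-6) - 5·(-1) = 36 - (-5) = 41
j: 5·5 - (-4)·(-6) = 25 - 24 = 1
k: (-4)·(-1) - (-6)·5 = 4 - (-30) = 34
m × n = (41, 1, 34)
|m × n| = √(41² + 1² + 34²) = √2838 ≈ 53.2729
area = ½ · 53.2729 ≈ 26.636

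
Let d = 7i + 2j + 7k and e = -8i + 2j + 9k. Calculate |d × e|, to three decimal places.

i: 2·9 - 7·2 = 18 - 14 = 4
j: 7·(-8) - 7·9 = -56 - 63 = -119
k: 7·2 - 2·(-8) = 14 - (-16) = 30
d × e = (4, -119, 30)
|d × e| = √(4² + (-119)² + 30²) = √15077 ≈ 122.7884

122.788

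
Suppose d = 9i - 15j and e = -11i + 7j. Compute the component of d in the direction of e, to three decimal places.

-15.646

d · e = 9·(-11) + (-15)·7 = -99 - 105 = -204
|e| = √(121 + 49) = √170 ≈ 13.0384
comp_e d = -204 / √170 ≈ -15.646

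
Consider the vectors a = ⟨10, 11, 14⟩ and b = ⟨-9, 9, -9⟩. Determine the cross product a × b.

(-225, -36, 189)

i: 11·(-9) - 14·9 = -99 - 126 = -225
j: 14·(-9) - 10·(-9) = -126 - (-90) = -36
k: 10·9 - 11·(-9) = 90 - (-99) = 189
a × b = (-225, -36, 189)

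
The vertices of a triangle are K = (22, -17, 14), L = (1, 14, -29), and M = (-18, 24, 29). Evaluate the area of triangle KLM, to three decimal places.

1520.596

KL = (-21, 31, -43),  KM = (-40, 41, 15)
i: 31·15 - (-43)·41 = 465 - (-1763) = 2228
j: (-43)·(-40) - (-21)·15 = 1720 - (-315) = 2035
k: (-21)·41 - 31·(-40) = -861 - (-1240) = 379
KL × KM = (2228, 2035, 379)
|KL × KM| = √9248850 ≈ 3041.1922
area = ½ · 3041.1922 ≈ 1520.596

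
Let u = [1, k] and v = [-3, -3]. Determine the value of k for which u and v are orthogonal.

u · v = 1·(-3) + k·(-3) = -3 - 3k
Set equal to 0: -3k = 3, so k = -1.

-1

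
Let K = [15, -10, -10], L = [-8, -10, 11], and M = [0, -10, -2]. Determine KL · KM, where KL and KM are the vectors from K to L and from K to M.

513

KL = L − K = (-23, 0, 21)
KM = M − K = (-15, 0, 8)
KL · KM = (-23)·(-15) + 0·0 + 21·8 = 345 + 0 + 168 = 513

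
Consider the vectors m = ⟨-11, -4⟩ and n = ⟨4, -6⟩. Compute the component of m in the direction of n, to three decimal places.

m · n = (-11)·4 + (-4)·(-6) = -44 + 24 = -20
|n| = √(16 + 36) = √52 ≈ 7.2111
comp_n m = -20 / √52 ≈ -2.774

-2.774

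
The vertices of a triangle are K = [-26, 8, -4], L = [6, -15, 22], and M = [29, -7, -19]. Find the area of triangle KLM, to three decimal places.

1095.964

KL = (32, -23, 26),  KM = (55, -15, -15)
i: (-23)·(-15) - 26·(-15) = 345 - (-390) = 735
j: 26·55 - 32·(-15) = 1430 - (-480) = 1910
k: 32·(-15) - (-23)·55 = -480 - (-1265) = 785
KL × KM = (735, 1910, 785)
|KL × KM| = √4804550 ≈ 2191.9284
area = ½ · 2191.9284 ≈ 1095.964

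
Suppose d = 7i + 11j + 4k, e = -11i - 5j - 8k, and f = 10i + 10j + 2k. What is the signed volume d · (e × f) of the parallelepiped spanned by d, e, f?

-388

e × f:
i: (-5)·2 - (-8)·10 = -10 - (-80) = 70
j: (-8)·10 - (-11)·2 = -80 - (-22) = -58
k: (-11)·10 - (-5)·10 = -110 - (-50) = -60
e × f = (70, -58, -60)
d · (e × f) = 7·70 + 11·(-58) + 4·(-60) = 490 - 638 - 240 = -388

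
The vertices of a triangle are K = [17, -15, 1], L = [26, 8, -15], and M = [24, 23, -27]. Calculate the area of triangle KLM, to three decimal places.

115.820

KL = (9, 23, -16),  KM = (7, 38, -28)
i: 23·(-28) - (-16)·38 = -644 - (-608) = -36
j: (-16)·7 - 9·(-28) = -112 - (-252) = 140
k: 9·38 - 23·7 = 342 - 161 = 181
KL × KM = (-36, 140, 181)
|KL × KM| = √53657 ≈ 231.6398
area = ½ · 231.6398 ≈ 115.820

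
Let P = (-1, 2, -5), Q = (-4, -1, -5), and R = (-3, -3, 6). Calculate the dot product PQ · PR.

PQ = Q − P = (-3, -3, 0)
PR = R − P = (-2, -5, 11)
PQ · PR = (-3)·(-2) + (-3)·(-5) + 0·11 = 6 + 15 + 0 = 21

21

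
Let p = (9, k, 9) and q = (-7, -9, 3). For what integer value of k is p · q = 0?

-4

p · q = 9·(-7) + k·(-9) + 9·3 = -36 - 9k
Set equal to 0: -9k = 36, so k = -4.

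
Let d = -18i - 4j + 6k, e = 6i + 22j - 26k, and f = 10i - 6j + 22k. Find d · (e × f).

-5872

e × f:
i: 22·22 - (-26)·(-6) = 484 - 156 = 328
j: (-26)·10 - 6·22 = -260 - 132 = -392
k: 6·(-6) - 22·10 = -36 - 220 = -256
e × f = (328, -392, -256)
d · (e × f) = (-18)·328 + (-4)·(-392) + 6·(-256) = -5904 + 1568 - 1536 = -5872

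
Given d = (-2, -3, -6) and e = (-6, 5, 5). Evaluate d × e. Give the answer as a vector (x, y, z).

i: (-3)·5 - (-6)·5 = -15 - (-30) = 15
j: (-6)·(-6) - (-2)·5 = 36 - (-10) = 46
k: (-2)·5 - (-3)·(-6) = -10 - 18 = -28
d × e = (15, 46, -28)

(15, 46, -28)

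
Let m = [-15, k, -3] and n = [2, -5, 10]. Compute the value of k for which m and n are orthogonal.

m · n = (-15)·2 + k·(-5) + (-3)·10 = -60 - 5k
Set equal to 0: -5k = 60, so k = -12.

-12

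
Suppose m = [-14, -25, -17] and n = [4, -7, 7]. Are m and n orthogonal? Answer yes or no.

yes

m · n = (-14)·4 + (-25)·(-7) + (-17)·7 = -56 + 175 - 119 = 0
Zero, so the vectors are orthogonal.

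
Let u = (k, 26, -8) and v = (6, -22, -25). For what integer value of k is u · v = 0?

u · v = k·6 + 26·(-22) + (-8)·(-25) = -372 + 6k
Set equal to 0: 6k = 372, so k = 62.

62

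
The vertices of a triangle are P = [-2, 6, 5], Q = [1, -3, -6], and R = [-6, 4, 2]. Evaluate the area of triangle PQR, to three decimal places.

PQ = (3, -9, -11),  PR = (-4, -2, -3)
i: (-9)·(-3) - (-11)·(-2) = 27 - 22 = 5
j: (-11)·(-4) - 3·(-3) = 44 - (-9) = 53
k: 3·(-2) - (-9)·(-4) = -6 - 36 = -42
PQ × PR = (5, 53, -42)
|PQ × PR| = √4598 ≈ 67.8086
area = ½ · 67.8086 ≈ 33.904

33.904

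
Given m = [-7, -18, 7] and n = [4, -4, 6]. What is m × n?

(-80, 70, 100)

i: (-18)·6 - 7·(-4) = -108 - (-28) = -80
j: 7·4 - (-7)·6 = 28 - (-42) = 70
k: (-7)·(-4) - (-18)·4 = 28 - (-72) = 100
m × n = (-80, 70, 100)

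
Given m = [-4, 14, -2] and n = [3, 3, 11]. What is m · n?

m · n = (-4)·3 + 14·3 + (-2)·11 = -12 + 42 - 22 = 8

8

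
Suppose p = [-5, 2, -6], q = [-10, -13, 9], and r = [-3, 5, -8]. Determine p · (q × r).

q × r:
i: (-13)·(-8) - 9·5 = 104 - 45 = 59
j: 9·(-3) - (-10)·(-8) = -27 - 80 = -107
k: (-10)·5 - (-13)·(-3) = -50 - 39 = -89
q × r = (59, -107, -89)
p · (q × r) = (-5)·59 + 2·(-107) + (-6)·(-89) = -295 - 214 + 534 = 25

25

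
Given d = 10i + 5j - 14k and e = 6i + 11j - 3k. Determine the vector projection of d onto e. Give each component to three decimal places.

(5.675, 10.404, -2.837)

d · e = 10·6 + 5·11 + (-14)·(-3) = 60 + 55 + 42 = 157
|e|² = 36 + 121 + 9 = 166
proj_e d = (157/166) · (6, 11, -3) ≈ (5.675, 10.404, -2.837)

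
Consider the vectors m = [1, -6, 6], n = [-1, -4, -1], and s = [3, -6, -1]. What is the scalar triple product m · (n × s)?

n × s:
i: (-4)·(-1) - (-1)·(-6) = 4 - 6 = -2
j: (-1)·3 - (-1)·(-1) = -3 - 1 = -4
k: (-1)·(-6) - (-4)·3 = 6 - (-12) = 18
n × s = (-2, -4, 18)
m · (n × s) = 1·(-2) + (-6)·(-4) + 6·18 = -2 + 24 + 108 = 130

130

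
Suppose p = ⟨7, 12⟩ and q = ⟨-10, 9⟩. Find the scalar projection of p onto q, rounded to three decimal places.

p · q = 7·(-10) + 12·9 = -70 + 108 = 38
|q| = √(100 + 81) = √181 ≈ 13.4536
comp_q p = 38 / √181 ≈ 2.825

2.825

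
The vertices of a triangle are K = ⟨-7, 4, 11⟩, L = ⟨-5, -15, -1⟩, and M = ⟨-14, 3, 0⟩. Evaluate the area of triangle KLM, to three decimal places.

KL = (2, -19, -12),  KM = (-7, -1, -11)
i: (-19)·(-11) - (-12)·(-1) = 209 - 12 = 197
j: (-12)·(-7) - 2·(-11) = 84 - (-22) = 106
k: 2·(-1) - (-19)·(-7) = -2 - 133 = -135
KL × KM = (197, 106, -135)
|KL × KM| = √68270 ≈ 261.2853
area = ½ · 261.2853 ≈ 130.643

130.643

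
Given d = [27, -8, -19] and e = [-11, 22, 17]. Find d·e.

-796

d · e = 27·(-11) + (-8)·22 + (-19)·17 = -297 - 176 - 323 = -796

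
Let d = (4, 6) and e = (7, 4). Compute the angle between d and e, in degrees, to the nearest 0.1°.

26.6

d · e = 4·7 + 6·4 = 28 + 24 = 52
|d|² = 16 + 36 = 52,  |d| = √52 ≈ 7.211103
|e|² = 49 + 16 = 65,  |e| = √65 ≈ 8.062258
cos θ = 52 / (7.211103 · 8.062258) ≈ 0.89443
θ = arccos(0.89443) ≈ 26.6°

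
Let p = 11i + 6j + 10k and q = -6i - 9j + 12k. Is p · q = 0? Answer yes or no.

p · q = 11·(-6) + 6·(-9) + 10·12 = -66 - 54 + 120 = 0
Zero, so the vectors are orthogonal.

yes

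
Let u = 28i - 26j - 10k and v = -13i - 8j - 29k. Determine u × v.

i: (-26)·(-29) - (-10)·(-8) = 754 - 80 = 674
j: (-10)·(-13) - 28·(-29) = 130 - (-812) = 942
k: 28·(-8) - (-26)·(-13) = -224 - 338 = -562
u × v = (674, 942, -562)

(674, 942, -562)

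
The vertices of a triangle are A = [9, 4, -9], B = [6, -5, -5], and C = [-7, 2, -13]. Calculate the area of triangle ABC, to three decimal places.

81.786

AB = (-3, -9, 4),  AC = (-16, -2, -4)
i: (-9)·(-4) - 4·(-2) = 36 - (-8) = 44
j: 4·(-16) - (-3)·(-4) = -64 - 12 = -76
k: (-3)·(-2) - (-9)·(-16) = 6 - 144 = -138
AB × AC = (44, -76, -138)
|AB × AC| = √26756 ≈ 163.5726
area = ½ · 163.5726 ≈ 81.786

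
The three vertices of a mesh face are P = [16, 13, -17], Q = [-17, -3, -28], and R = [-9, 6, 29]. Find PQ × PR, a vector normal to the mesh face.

PQ = (-33, -16, -11)
PR = (-25, -7, 46)
i: (-16)·46 - (-11)·(-7) = -736 - 77 = -813
j: (-11)·(-25) - (-33)·46 = 275 - (-1518) = 1793
k: (-33)·(-7) - (-16)·(-25) = 231 - 400 = -169
PQ × PR = (-813, 1793, -169)

(-813, 1793, -169)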